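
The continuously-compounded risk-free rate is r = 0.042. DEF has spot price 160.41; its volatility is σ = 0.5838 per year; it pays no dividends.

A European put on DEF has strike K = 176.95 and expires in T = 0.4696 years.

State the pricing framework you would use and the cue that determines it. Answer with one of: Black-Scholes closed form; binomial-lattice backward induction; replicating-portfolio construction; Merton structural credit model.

Key observation: with DEF following a GBM at constant σ and r, the European put struck at 176.95 prices in closed form — nothing here needs a stepwise model or a balance sheet.

framework: Black-Scholes closed form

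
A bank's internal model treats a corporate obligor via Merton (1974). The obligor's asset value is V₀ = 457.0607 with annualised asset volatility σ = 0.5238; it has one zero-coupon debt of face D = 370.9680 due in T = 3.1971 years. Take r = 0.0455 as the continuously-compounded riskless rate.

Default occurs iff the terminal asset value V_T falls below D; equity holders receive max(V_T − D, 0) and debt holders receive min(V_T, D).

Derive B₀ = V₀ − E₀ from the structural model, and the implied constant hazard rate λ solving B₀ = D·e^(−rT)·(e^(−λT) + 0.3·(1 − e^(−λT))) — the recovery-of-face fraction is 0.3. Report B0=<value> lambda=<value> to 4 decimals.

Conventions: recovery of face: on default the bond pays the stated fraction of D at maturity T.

Work the structural quantities from V₀ = 457.0607 against face 370.9680:
d₁ = [ln(V₀/D) + (r + σ²/2)T] / (σ√T)
   = [ln(457.0607/370.9680) + (0.0455 + 0.5·0.5238²)·3.1971] / (0.5238·√3.1971)
   = [0.208700 + 0.584057] / 0.936577 = 0.846441
d₂ = d₁ − σ√T = 0.846441 − 0.936577 = -0.090137
N(d₁) = 0.801346,  N(d₂) = 0.464089,  e^(−rT) = 0.864618
E₀ = V₀·N(d₁) − D·e^(−rT)·N(d₂)
   = 457.0607·0.801346 − 370.9680·0.864618·0.464089 = 217.409467
B₀ = V₀ − E₀ = 457.0607 − 217.409467 = 239.651233
e^(−λT) = (B₀·e^(rT)/D − 0.3)/(1 − 0.3) = (239.6512·1.156581/370.9680 − 0.3)/0.7 = 0.63881356
λ = −ln(0.63881356)/3.1971 = 0.140172

B0=239.6512 lambda=0.1402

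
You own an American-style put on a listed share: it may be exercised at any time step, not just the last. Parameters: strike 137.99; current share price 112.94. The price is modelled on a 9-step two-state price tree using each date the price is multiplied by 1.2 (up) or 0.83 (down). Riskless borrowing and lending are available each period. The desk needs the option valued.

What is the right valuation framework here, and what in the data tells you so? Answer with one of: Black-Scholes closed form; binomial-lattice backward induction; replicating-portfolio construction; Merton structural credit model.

Key observation: the put (strike 137.99 on spot 112.94) is American-style on a 9-step discrete price model, so the early-exercise decision at every node requires stepwise backward valuation — a closed form cannot price the exercise right.

framework: binomial-lattice backward induction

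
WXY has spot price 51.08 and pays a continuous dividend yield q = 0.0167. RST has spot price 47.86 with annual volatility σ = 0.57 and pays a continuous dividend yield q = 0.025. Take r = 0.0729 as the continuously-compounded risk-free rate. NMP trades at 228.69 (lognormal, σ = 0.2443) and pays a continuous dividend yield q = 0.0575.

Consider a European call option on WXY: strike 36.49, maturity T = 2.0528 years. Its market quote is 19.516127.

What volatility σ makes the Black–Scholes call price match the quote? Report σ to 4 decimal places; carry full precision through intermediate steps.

At σ = 0.3240 the Black–Scholes value reproduces the quote:
σ√T = 0.324·√2.0528 = 0.464214
d₁ = (ln(S/K) + (r−q+σ²/2)T) / (σ√T) = (ln(51.08/36.49) + (0.0729−0.0167+0.324²/2)·2.0528) / 0.464214 = (0.336355 + 0.223115) / 0.464214 = 1.205197
d₂ = d₁ − σ√T = 1.205197 − 0.464214 = 0.740983
e^{−rT} = 0.861010
e^{−qT} = 0.966299
N(d₁) = 0.885936,  N(d₂) = 0.770648
V = S·e^{−qT}·N(d₁) − K·e^{−rT}·N(d₂) = 43.728548 − 24.212421 = 19.516127 (equal to the quote); since ∂V/∂σ > 0 for all σ, the implied volatility is unique

sigma = 0.3240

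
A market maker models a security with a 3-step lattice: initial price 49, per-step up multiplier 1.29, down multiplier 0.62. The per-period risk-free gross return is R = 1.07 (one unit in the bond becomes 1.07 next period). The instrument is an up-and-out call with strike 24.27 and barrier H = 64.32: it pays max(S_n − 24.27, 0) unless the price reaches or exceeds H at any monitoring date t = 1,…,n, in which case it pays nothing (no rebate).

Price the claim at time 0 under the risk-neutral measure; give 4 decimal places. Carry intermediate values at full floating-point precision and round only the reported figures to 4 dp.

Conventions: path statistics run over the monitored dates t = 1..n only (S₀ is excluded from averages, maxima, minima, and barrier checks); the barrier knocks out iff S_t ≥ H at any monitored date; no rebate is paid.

price = 6.3614

Risk-neutral up-probability p* = (R−d)/(u−d) = (1.07−0.62)/(1.29−0.62) = 0.6716; the claim prices as the p*-weighted sum of path payoffs discounted by R^3.
Enumerate all 2^3 = 8 price paths (U = up ×1.29, D = down ×0.62); each path with k up-moves has probability p*^k·(1−p*)^(3−k).
DDD: M=30.3800, payoff=0.0000, prob=0.035403
UDD: M=63.2100, payoff=0.0279, prob=0.072416
DUD: M=39.1902, payoff=0.0279, prob=0.072416
UUD: M=81.5409, payoff=0.0000, prob=0.148123
DDU: M=30.3800, payoff=0.0279, prob=0.072416
UDU: M=63.2100, payoff=26.2854, prob=0.148123
DUU: M=50.5554, payoff=26.2854, prob=0.148123
UUU: M=105.1878, payoff=0.0000, prob=0.302979
Price = Σ prob·payoff / R^3 = 7.793013 / 1.225043 = 6.3614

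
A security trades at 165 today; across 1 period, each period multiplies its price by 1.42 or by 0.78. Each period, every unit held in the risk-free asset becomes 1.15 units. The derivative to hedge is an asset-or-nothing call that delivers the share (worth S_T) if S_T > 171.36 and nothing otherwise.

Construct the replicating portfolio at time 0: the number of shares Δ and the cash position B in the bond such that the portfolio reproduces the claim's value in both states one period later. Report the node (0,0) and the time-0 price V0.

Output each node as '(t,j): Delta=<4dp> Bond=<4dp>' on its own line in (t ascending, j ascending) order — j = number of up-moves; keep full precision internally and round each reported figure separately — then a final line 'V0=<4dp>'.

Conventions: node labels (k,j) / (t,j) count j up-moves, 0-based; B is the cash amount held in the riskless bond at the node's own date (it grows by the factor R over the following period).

Under the risk-neutral measure, an up-move has probability p* = (R−d)/(u−d) = 0.5781 and values discount at R = 1.15.
Expiry values: V(1,0)=0.0000, V(1,1)=234.3000
(0,0): S=165.0000. Δ = (V_up−V_dn)/(S_up−S_dn) = (234.3000−0.0000)/(234.3000−128.7000) = 2.2188. V = [p*·234.3000 + (1−p*)·0.0000]/1.15 = 117.7867. B = V − Δ·S = -248.3071.
Check: Δ(0,0)·S0 + B(0,0) = 117.7867 = V0.

(0,0): Delta=2.2188 Bond=-248.3071
V0=117.7867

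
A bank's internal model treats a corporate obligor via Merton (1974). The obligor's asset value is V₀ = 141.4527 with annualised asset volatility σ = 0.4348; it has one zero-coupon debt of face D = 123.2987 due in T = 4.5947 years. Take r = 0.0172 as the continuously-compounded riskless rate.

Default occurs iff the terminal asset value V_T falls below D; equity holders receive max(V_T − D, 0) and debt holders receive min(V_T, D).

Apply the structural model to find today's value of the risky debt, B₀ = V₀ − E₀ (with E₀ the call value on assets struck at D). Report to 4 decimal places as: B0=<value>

Equity is a call on the firm's assets struck at D = 123.2987:
d₁ = [ln(V₀/D) + (r + σ²/2)T] / (σ√T)
   = [ln(141.4527/123.2987) + (0.0172 + 0.5·0.4348²)·4.5947] / (0.4348·√4.5947)
   = [0.137356 + 0.513345] / 0.932005 = 0.698173
d₂ = d₁ − σ√T = 0.698173 − 0.932005 = -0.233831
N(d₁) = 0.757466,  N(d₂) = 0.407558,  e^(−rT) = 0.924013
E₀ = V₀·N(d₁) − D·e^(−rT)·N(d₂)
   = 141.4527·0.757466 − 123.2987·0.924013·0.407558 = 60.712627
B₀ = V₀ − E₀ = 141.4527 − 60.712627 = 80.740073

B0=80.7401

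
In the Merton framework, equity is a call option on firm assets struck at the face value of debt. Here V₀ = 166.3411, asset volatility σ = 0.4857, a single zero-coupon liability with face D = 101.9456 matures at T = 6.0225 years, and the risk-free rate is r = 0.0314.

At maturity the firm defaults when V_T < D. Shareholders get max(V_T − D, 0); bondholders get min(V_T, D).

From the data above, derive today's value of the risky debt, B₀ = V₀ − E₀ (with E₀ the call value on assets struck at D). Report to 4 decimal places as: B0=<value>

Apply the equity-as-call identities (strike 101.9456, horizon 6.0225 years):
d₁ = [ln(V₀/D) + (r + σ²/2)T] / (σ√T)
   = [ln(166.3411/101.9456) + (0.0314 + 0.5·0.4857²)·6.0225] / (0.4857·√6.0225)
   = [0.489601 + 0.899474] / 1.191946 = 1.165384
d₂ = d₁ − σ√T = 1.165384 − 1.191946 = -0.026561
N(d₁) = 0.878068,  N(d₂) = 0.489405,  e^(−rT) = 0.827698
E₀ = V₀·N(d₁) − D·e^(−rT)·N(d₂)
   = 166.3411·0.878068 − 101.9456·0.827698·0.489405 = 104.762769
B₀ = V₀ − E₀ = 166.3411 − 104.762769 = 61.578331

B0=61.5783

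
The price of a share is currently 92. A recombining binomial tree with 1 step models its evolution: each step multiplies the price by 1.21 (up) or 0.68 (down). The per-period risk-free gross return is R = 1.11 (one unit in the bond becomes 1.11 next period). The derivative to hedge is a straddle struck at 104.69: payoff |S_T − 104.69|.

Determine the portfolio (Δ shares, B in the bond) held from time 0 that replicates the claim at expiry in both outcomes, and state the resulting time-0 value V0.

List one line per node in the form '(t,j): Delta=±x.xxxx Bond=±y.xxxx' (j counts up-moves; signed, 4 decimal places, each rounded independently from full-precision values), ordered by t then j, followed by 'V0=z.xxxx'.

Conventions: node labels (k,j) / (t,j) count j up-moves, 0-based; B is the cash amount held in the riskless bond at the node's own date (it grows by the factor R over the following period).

(0,0): Delta=-0.7281 Bond=78.9884
V0=12.0073

Arbitrage-free pricing uses the up-move probability p* = (R−d)/(u−d) = 0.8113, discounting each step at R = 1.11.
At maturity the claim pays: V(1,0)=42.1300, V(1,1)=6.6300
(0,0): S=92.0000. Δ = (V_up−V_dn)/(S_up−S_dn) = (6.6300−42.1300)/(111.3200−62.5600) = -0.7281. V = [p*·6.6300 + (1−p*)·42.1300]/1.11 = 12.0073. B = V − Δ·S = 78.9884.
Check: Δ(0,0)·S0 + B(0,0) = 12.0073 = V0.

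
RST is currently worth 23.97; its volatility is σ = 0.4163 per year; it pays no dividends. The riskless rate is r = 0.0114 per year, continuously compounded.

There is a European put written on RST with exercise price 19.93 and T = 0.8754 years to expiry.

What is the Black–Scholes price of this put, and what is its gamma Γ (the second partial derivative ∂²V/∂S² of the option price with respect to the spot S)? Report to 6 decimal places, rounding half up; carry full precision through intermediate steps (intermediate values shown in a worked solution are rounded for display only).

σ√T = 0.4163·√0.8754 = 0.389502
d₁ = (ln(S/K) + (r+σ²/2)T) / (σ√T) = (ln(23.97/19.93) + (0.0114+0.4163²/2)·0.8754) / 0.389502 = (0.184577 + 0.085835) / 0.389502 = 0.694252
d₂ = d₁ − σ√T = 0.694252 − 0.389502 = 0.304750
e^{−rT} = 0.990070
N(−d₁) = 0.243762,  N(−d₂) = 0.380278
Put price V = K·e^{−rT}·N(−d₂) − S·N(−d₁) = 7.503691 − 5.842981 = 1.660710
φ(d₁) = (1/√(2π))·e^{−d₁²/2} = 0.313508
Γ = φ(d₁) / (S·σ·√T) = 0.033579

price = 1.660710
Γ = 0.033579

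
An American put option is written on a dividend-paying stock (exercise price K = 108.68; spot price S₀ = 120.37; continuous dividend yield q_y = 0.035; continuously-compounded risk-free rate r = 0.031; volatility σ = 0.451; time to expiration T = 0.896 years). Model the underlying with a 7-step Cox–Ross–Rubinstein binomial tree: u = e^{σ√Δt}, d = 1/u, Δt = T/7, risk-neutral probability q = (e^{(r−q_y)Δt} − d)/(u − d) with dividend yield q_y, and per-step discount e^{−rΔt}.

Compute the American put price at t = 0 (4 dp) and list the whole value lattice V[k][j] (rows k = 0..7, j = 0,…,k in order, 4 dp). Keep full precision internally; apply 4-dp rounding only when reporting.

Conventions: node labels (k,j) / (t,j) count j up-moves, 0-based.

params: Δt=0.12800 u=1.17510 d=0.85099 q=0.45817 e^(-rΔt)=0.99604
t_7 payoffs: 69.7764 54.9594 34.4991 6.2463 0.0000 0.0000 0.0000 0.0000
k=6: node(6,0) S=45.7157 payoff=62.9643 vs cont=62.7382 → 62.9643 [stop]  node(6,1) S=63.1272 payoff=45.5528 vs cont=45.4046 → 45.5528 [stop]  node(6,2) S=87.1701 payoff=21.5099 vs cont=21.4692 → 21.5099 [stop]  node(6,3) S=120.3700 payoff=0.0000 vs cont=3.3710 → 3.3710 [wait]  node(6,4) S=166.2146 payoff=0.0000 vs cont=0.0000 → 0.0000 [wait]  node(6,5) S=229.5197 payoff=0.0000 vs cont=0.0000 → 0.0000 [wait]  node(6,6) S=316.9355 payoff=0.0000 vs cont=0.0000 → 0.0000 [wait]
k=5: node(5,0) S=53.7206 payoff=54.9594 vs cont=54.7691 → 54.9594 [stop]  node(5,1) S=74.1809 payoff=34.4991 vs cont=34.4003 → 34.4991 [stop]  node(5,2) S=102.4337 payoff=6.2463 vs cont=13.1470 → 13.1470 [wait]  node(5,3) S=141.4470 payoff=0.0000 vs cont=1.8193 → 1.8193 [wait]  node(5,4) S=195.3190 payoff=0.0000 vs cont=0.0000 → 0.0000 [wait]  node(5,5) S=269.7090 payoff=0.0000 vs cont=0.0000 → 0.0000 [wait]
k=4: node(4,0) S=63.1272 payoff=45.5528 vs cont=45.4046 → 45.5528 [stop]  node(4,1) S=87.1701 payoff=21.5099 vs cont=24.6183 → 24.6183 [wait]  node(4,2) S=120.3700 payoff=0.0000 vs cont=7.9255 → 7.9255 [wait]  node(4,3) S=166.2146 payoff=0.0000 vs cont=0.9818 → 0.9818 [wait]  node(4,4) S=229.5197 payoff=0.0000 vs cont=0.0000 → 0.0000 [wait]
k=3: node(3,0) S=74.1809 payoff=34.4991 vs cont=35.8189 → 35.8189 [wait]  node(3,1) S=102.4337 payoff=6.2463 vs cont=16.9030 → 16.9030 [wait]  node(3,2) S=141.4470 payoff=0.0000 vs cont=4.7253 → 4.7253 [wait]  node(3,3) S=195.3190 payoff=0.0000 vs cont=0.5299 → 0.5299 [wait]
k=2: node(2,0) S=87.1701 payoff=21.5099 vs cont=27.0447 → 27.0447 [wait]  node(2,1) S=120.3700 payoff=0.0000 vs cont=11.2787 → 11.2787 [wait]  node(2,2) S=166.2146 payoff=0.0000 vs cont=2.7920 → 2.7920 [wait]
k=1: node(1,0) S=102.4337 payoff=6.2463 vs cont=19.7427 → 19.7427 [wait]  node(1,1) S=141.4470 payoff=0.0000 vs cont=7.3611 → 7.3611 [wait]
k=0: node(0,0) S=120.3700 payoff=0.0000 vs cont=14.0141 → 14.0141 [wait]

price = 14.0141
tree:
14.0141
19.7427 7.3611
27.0447 11.2787 2.7920
35.8189 16.9030 4.7253 0.5299
45.5528 24.6183 7.9255 0.9818 0.0000
54.9594 34.4991 13.1470 1.8193 0.0000 0.0000
62.9643 45.5528 21.5099 3.3710 0.0000 0.0000 0.0000
69.7764 54.9594 34.4991 6.2463 0.0000 0.0000 0.0000 0.0000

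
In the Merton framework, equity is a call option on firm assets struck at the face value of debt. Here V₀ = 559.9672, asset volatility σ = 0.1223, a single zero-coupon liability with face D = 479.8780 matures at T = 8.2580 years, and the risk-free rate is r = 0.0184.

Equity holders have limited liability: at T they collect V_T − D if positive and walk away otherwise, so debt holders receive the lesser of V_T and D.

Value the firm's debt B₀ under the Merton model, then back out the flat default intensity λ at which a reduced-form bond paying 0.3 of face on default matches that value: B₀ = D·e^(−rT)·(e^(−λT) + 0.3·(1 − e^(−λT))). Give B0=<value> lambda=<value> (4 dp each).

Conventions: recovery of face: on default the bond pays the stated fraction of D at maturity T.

B0=394.5356 lambda=0.0077

Apply the equity-as-call identities (strike 479.8780, horizon 8.2580 years):
d₁ = [ln(V₀/D) + (r + σ²/2)T] / (σ√T)
   = [ln(559.9672/479.8780) + (0.0184 + 0.5·0.1223²)·8.2580] / (0.1223·√8.2580)
   = [0.154346 + 0.213706] / 0.351450 = 1.047238
d₂ = d₁ − σ√T = 1.047238 − 0.351450 = 0.695788
N(d₁) = 0.852505,  N(d₂) = 0.756719,  e^(−rT) = 0.859034
E₀ = V₀·N(d₁) − D·e^(−rT)·N(d₂)
   = 559.9672·0.852505 − 479.8780·0.859034·0.756719 = 165.431552
B₀ = V₀ − E₀ = 559.9672 − 165.431552 = 394.535648
e^(−λT) = (B₀·e^(rT)/D − 0.3)/(1 − 0.3) = (394.5356·1.164099/479.8780 − 0.3)/0.7 = 0.93867610
λ = −ln(0.93867610)/8.2580 = 0.007663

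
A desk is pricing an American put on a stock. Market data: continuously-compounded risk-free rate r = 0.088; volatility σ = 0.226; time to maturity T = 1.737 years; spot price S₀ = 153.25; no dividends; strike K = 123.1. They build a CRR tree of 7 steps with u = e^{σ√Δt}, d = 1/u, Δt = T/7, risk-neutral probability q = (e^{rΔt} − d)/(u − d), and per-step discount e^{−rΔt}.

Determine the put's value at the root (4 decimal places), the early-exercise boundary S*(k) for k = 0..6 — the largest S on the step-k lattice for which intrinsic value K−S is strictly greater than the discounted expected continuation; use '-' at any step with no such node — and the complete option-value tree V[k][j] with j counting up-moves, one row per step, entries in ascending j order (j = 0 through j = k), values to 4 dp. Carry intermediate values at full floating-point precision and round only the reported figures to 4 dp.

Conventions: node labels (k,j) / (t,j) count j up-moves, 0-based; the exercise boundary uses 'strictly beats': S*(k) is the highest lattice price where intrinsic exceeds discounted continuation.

price = 2.3397
boundary = - - - - 97.6854 87.2845 97.6854
tree:
2.3397
4.4408 0.8436
8.2145 1.7628 0.1821
14.7266 3.6146 0.4326 0.0000
25.4146 7.2255 1.0277 0.0000 0.0000
35.8155 13.9313 2.4411 0.0000 0.0000 0.0000
45.1090 25.4146 5.7987 0.0000 0.0000 0.0000 0.0000
53.4130 35.8155 13.7742 0.0000 0.0000 0.0000 0.0000 0.0000

params: Δt=0.24814 u=1.11916 d=0.89353 q=0.56973 e^(-rΔt)=0.97840
t_7 payoffs: 53.4130 35.8155 13.7742 0.0000 0.0000 0.0000 0.0000 0.0000
t_6: node(6,0) S=77.9910 payoff=45.1090 vs cont=42.4500 → 45.1090 [stop]  node(6,1) S=97.6854 payoff=25.4146 vs cont=22.7556 → 25.4146 [stop]  node(6,2) S=122.3532 payoff=0.7468 vs cont=5.7987 → 5.7987 [wait]  node(6,3) S=153.2500 payoff=0.0000 vs cont=0.0000 → 0.0000 [wait]  node(6,4) S=191.9490 payoff=0.0000 vs cont=0.0000 → 0.0000 [wait]  node(6,5) S=240.4203 payoff=0.0000 vs cont=0.0000 → 0.0000 [wait]  node(6,6) S=301.1317 payoff=0.0000 vs cont=0.0000 → 0.0000 [wait]  ⇒ S*(6)=97.6854
t_5: node(5,0) S=87.2845 payoff=35.8155 vs cont=33.1565 → 35.8155 [stop]  node(5,1) S=109.3258 payoff=13.7742 vs cont=13.9313 → 13.9313 [wait]  node(5,2) S=136.9329 payoff=0.0000 vs cont=2.4411 → 2.4411 [wait]  node(5,3) S=171.5115 payoff=0.0000 vs cont=0.0000 → 0.0000 [wait]  node(5,4) S=214.8219 payoff=0.0000 vs cont=0.0000 → 0.0000 [wait]  node(5,5) S=269.0691 payoff=0.0000 vs cont=0.0000 → 0.0000 [wait]  ⇒ S*(5)=87.2845
t_4: node(4,0) S=97.6854 payoff=25.4146 vs cont=22.8432 → 25.4146 [stop]  node(4,1) S=122.3532 payoff=0.7468 vs cont=7.2255 → 7.2255 [wait]  node(4,2) S=153.2500 payoff=0.0000 vs cont=1.0277 → 1.0277 [wait]  node(4,3) S=191.9490 payoff=0.0000 vs cont=0.0000 → 0.0000 [wait]  node(4,4) S=240.4203 payoff=0.0000 vs cont=0.0000 → 0.0000 [wait]  ⇒ S*(4)=97.6854
t_3: node(3,0) S=109.3258 payoff=13.7742 vs cont=14.7266 → 14.7266 [wait]  node(3,1) S=136.9329 payoff=0.0000 vs cont=3.6146 → 3.6146 [wait]  node(3,2) S=171.5115 payoff=0.0000 vs cont=0.4326 → 0.4326 [wait]  node(3,3) S=214.8219 payoff=0.0000 vs cont=0.0000 → 0.0000 [wait]  ⇒ S*(3)=-
t_2: node(2,0) S=122.3532 payoff=0.7468 vs cont=8.2145 → 8.2145 [wait]  node(2,1) S=153.2500 payoff=0.0000 vs cont=1.7628 → 1.7628 [wait]  node(2,2) S=191.9490 payoff=0.0000 vs cont=0.1821 → 0.1821 [wait]  ⇒ S*(2)=-
t_1: node(1,0) S=136.9329 payoff=0.0000 vs cont=4.4408 → 4.4408 [wait]  node(1,1) S=171.5115 payoff=0.0000 vs cont=0.8436 → 0.8436 [wait]  ⇒ S*(1)=-
t_0: node(0,0) S=153.2500 payoff=0.0000 vs cont=2.3397 → 2.3397 [wait]  ⇒ S*(0)=-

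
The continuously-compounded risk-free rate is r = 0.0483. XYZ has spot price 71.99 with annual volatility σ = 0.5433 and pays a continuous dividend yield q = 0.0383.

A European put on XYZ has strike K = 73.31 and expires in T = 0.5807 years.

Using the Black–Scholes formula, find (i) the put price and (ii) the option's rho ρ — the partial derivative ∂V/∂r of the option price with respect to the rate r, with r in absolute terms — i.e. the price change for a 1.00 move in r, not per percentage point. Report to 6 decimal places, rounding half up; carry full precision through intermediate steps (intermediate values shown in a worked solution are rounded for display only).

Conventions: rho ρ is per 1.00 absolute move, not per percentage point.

σ√T = 0.5433·√0.5807 = 0.414015
d₁ = (ln(S/K) + (r−q+σ²/2)T) / (σ√T) = (ln(71.99/73.31) + (0.0483−0.0383+0.5433²/2)·0.5807) / 0.414015 = (-0.018170 + 0.091511) / 0.414015 = 0.177146
d₂ = d₁ − σ√T = 0.177146 − 0.414015 = -0.236868
e^{−rT} = 0.972342
e^{−qT} = 0.978005
N(−d₁) = 0.429697,  N(−d₂) = 0.593620
Put price V = K·e^{−rT}·N(−d₂) − S·e^{−qT}·N(−d₁) = 42.314679 − 30.253463 = 12.061216
ρ = −K·T·e^{−rT}·N(−d₂) = -24.572134

price = 12.061216
ρ = -24.572134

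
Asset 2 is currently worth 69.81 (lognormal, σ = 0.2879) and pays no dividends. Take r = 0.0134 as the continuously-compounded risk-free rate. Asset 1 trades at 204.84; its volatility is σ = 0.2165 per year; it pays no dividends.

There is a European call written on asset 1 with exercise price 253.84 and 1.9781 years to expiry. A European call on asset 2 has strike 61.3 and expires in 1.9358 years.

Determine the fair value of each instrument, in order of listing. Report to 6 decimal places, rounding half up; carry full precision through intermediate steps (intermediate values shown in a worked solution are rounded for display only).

price(asset 1 call K=253.84) = 11.165022
price(asset 2 call K=61.3) = 16.078692

[asset 1 call K=253.84]
σ√T = 0.2165·√1.9781 = 0.304496
d₁ = (ln(S/K) + (r+σ²/2)T) / (σ√T) = (ln(204.84/253.84) + (0.0134+0.2165²/2)·1.9781) / 0.304496 = (-0.214475 + 0.072866) / 0.304496 = -0.465061
d₂ = d₁ − σ√T = -0.465061 − 0.304496 = -0.769558
e^{−rT} = 0.973842
N(d₁) = 0.320944,  N(d₂) = 0.220781
price = S·N(d₁) − K·e^{−rT}·N(d₂) = 65.742130 − 54.577107 = 11.165022
[asset 2 call K=61.3]
σ√T = 0.2879·√1.9358 = 0.400564
d₁ = (ln(S/K) + (r+σ²/2)T) / (σ√T) = (ln(69.81/61.3) + (0.0134+0.2879²/2)·1.9358) / 0.400564 = (0.129997 + 0.106165) / 0.400564 = 0.589576
d₂ = d₁ − σ√T = 0.589576 − 0.400564 = 0.189012
e^{−rT} = 0.974394
N(d₁) = 0.722263,  N(d₂) = 0.574958
price = S·N(d₁) − K·e^{−rT}·N(d₂) = 50.421146 − 34.342454 = 16.078692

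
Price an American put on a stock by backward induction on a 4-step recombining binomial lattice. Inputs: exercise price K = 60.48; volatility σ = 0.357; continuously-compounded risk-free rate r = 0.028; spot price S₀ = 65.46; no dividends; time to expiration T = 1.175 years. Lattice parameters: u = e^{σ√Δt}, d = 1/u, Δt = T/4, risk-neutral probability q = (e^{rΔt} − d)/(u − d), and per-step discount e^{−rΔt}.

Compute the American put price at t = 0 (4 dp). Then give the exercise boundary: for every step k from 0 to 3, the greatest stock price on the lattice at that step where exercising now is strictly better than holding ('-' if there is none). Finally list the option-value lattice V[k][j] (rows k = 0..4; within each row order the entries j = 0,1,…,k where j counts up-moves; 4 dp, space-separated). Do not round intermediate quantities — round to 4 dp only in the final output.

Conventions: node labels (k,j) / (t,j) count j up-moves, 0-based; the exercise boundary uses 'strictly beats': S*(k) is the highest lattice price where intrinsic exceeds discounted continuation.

price = 6.6262
boundary = - - - 36.6338
tree:
6.6262
10.6230 2.2886
16.3939 4.3784 0.0000
23.8462 8.3766 0.0000 0.0000
30.2909 16.0258 0.0000 0.0000 0.0000

Δt=0.29375, u=1.21348, d=0.82408, q=0.47299, disc=e^(-rΔt)=0.99181
k=4 terminal: V=max(K-S,0) → 30.2909 16.0258 0.0000 0.0000 0.0000
k=3: j=0 S=36.6338 intr=23.8462 cont=23.3508 V=23.8462[EX]; j=1 S=53.9442 intr=6.5358 cont=8.3766 V=8.3766[hold]; j=2 S=79.4342 intr=0.0000 cont=0.0000 V=0.0000[hold]; j=3 S=116.9688 intr=0.0000 cont=0.0000 V=0.0000[hold]  S*(3)=36.6338
k=2: j=0 S=44.4542 intr=16.0258 cont=16.3939 V=16.3939[hold]; j=1 S=65.4600 intr=0.0000 cont=4.3784 V=4.3784[hold]; j=2 S=96.3915 intr=0.0000 cont=0.0000 V=0.0000[hold]  S*(2)=-
k=1: j=0 S=53.9442 intr=6.5358 cont=10.6230 V=10.6230[hold]; j=1 S=79.4342 intr=0.0000 cont=2.2886 V=2.2886[hold]  S*(1)=-
k=0: j=0 S=65.4600 intr=0.0000 cont=6.6262 V=6.6262[hold]  S*(0)=-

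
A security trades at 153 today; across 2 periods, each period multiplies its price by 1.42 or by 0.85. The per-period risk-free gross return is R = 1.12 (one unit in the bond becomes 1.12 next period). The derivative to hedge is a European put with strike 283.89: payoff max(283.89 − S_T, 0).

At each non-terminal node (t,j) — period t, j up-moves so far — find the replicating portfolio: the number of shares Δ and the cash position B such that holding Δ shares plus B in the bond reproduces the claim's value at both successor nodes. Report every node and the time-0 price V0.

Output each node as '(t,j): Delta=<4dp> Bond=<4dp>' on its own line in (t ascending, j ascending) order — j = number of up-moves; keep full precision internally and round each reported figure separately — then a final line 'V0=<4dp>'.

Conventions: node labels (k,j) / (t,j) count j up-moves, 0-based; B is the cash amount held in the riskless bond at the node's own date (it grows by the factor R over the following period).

(0,0): Delta=-0.8806 Bond=212.4519
(1,0): Delta=-1.0000 Bond=253.4732
(1,1): Delta=-0.8012 Bond=220.6939
V0=77.7190

Since d<R<u, set p* = (R−d)/(u−d) = 0.4737; price each node as the discounted p*-expectation of its children.
Expiry values: V(2,0)=173.3475, V(2,1)=99.2190, V(2,2)=0.0000
Node (1,0) S=130.0500: V=(p*·99.2190+(1−p*)·173.3475)/1.12=123.4232; Δ=(99.2190−173.3475)/(184.6710−110.5425)=-1.0000; B=V−Δ·S=253.4732
Node (1,1) S=217.2600: V=(p*·0.0000+(1−p*)·99.2190)/1.12=46.6255; Δ=(0.0000−99.2190)/(308.5092−184.6710)=-0.8012; B=V−Δ·S=220.6939
Node (0,0) S=153.0000: V=(p*·46.6255+(1−p*)·123.4232)/1.12=77.7190; Δ=(46.6255−123.4232)/(217.2600−130.0500)=-0.8806; B=V−Δ·S=212.4519
Verification: the root portfolio costs Δ(0,0)·S0 + B(0,0) = 77.7190, matching V0.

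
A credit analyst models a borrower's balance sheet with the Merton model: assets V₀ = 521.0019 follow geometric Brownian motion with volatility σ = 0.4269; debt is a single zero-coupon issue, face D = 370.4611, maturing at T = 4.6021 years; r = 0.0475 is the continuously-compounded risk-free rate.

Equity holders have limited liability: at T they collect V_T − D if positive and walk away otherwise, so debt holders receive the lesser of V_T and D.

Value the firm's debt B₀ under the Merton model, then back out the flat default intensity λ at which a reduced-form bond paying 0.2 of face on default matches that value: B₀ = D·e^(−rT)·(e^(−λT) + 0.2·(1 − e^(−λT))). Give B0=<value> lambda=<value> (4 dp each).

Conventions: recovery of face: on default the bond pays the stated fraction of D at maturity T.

B0=241.2444 lambda=0.0588

Work the structural quantities from V₀ = 521.0019 against face 370.4611:
d₁ = [ln(V₀/D) + (r + σ²/2)T] / (σ√T)
   = [ln(521.0019/370.4611) + (0.0475 + 0.5·0.4269²)·4.6021] / (0.4269·√4.6021)
   = [0.341005 + 0.637951] / 0.915807 = 1.068955
d₂ = d₁ − σ√T = 1.068955 − 0.915807 = 0.153147
N(d₁) = 0.857455,  N(d₂) = 0.560859,  e^(−rT) = 0.803643
E₀ = V₀·N(d₁) − D·e^(−rT)·N(d₂)
   = 521.0019·0.857455 − 370.4611·0.803643·0.560859 = 279.757540
B₀ = V₀ − E₀ = 521.0019 − 279.757540 = 241.244360
e^(−λT) = (B₀·e^(rT)/D − 0.2)/(1 − 0.2) = (241.2444·1.244333/370.4611 − 0.2)/0.8 = 0.76288772
λ = −ln(0.76288772)/4.6021 = 0.058809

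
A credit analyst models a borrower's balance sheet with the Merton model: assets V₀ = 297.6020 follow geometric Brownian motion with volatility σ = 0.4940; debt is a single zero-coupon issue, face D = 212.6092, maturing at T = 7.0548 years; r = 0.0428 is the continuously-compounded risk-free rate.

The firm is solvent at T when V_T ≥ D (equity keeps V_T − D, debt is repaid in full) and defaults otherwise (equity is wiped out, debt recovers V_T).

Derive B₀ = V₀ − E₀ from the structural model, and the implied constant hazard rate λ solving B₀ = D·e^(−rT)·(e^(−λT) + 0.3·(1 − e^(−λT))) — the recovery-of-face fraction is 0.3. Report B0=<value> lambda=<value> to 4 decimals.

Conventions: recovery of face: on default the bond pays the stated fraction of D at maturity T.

Equity is a call on the firm's assets struck at D = 212.6092:
d₁ = [ln(V₀/D) + (r + σ²/2)T] / (σ√T)
   = [ln(297.6020/212.6092) + (0.0428 + 0.5·0.4940²)·7.0548] / (0.4940·√7.0548)
   = [0.336301 + 1.162758] / 1.312107 = 1.142482
d₂ = d₁ − σ√T = 1.142482 − 1.312107 = -0.169625
N(d₁) = 0.873373,  N(d₂) = 0.432653,  e^(−rT) = 0.739378
E₀ = V₀·N(d₁) − D·e^(−rT)·N(d₂)
   = 297.6020·0.873373 − 212.6092·0.739378·0.432653 = 191.905208
B₀ = V₀ − E₀ = 297.6020 − 191.905208 = 105.696792
e^(−λT) = (B₀·e^(rT)/D − 0.3)/(1 − 0.3) = (105.6968·1.352487/212.6092 − 0.3)/0.7 = 0.53196753
λ = −ln(0.53196753)/7.0548 = 0.089467

B0=105.6968 lambda=0.0895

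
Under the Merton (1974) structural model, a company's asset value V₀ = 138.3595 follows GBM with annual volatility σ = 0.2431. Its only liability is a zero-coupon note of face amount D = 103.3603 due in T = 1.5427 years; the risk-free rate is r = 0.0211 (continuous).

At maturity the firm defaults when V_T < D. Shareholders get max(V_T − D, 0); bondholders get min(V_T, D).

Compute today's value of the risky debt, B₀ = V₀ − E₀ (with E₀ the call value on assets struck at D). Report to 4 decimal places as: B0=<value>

Work the structural quantities from V₀ = 138.3595 against face 103.3603:
d₁ = [ln(V₀/D) + (r + σ²/2)T] / (σ√T)
   = [ln(138.3595/103.3603) + (0.0211 + 0.5·0.2431²)·1.5427] / (0.2431·√1.5427)
   = [0.291634 + 0.078136] / 0.301944 = 1.224634
d₂ = d₁ − σ√T = 1.224634 − 0.301944 = 0.922691
N(d₁) = 0.889643,  N(d₂) = 0.821916,  e^(−rT) = 0.967973
E₀ = V₀·N(d₁) − D·e^(−rT)·N(d₂)
   = 138.3595·0.889643 − 103.3603·0.967973·0.821916 = 40.857957
B₀ = V₀ − E₀ = 138.3595 − 40.857957 = 97.501543

B0=97.5015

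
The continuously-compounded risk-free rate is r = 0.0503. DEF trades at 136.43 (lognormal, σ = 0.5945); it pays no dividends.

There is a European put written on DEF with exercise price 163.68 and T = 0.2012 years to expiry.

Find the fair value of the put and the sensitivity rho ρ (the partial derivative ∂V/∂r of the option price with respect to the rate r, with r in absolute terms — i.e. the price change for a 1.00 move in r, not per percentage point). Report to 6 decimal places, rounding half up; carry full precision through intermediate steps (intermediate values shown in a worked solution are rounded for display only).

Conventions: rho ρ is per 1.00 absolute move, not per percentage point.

σ√T = 0.5945·√0.2012 = 0.266665
d₁ = (ln(S/K) + (r+σ²/2)T) / (σ√T) = (ln(136.43/163.68) + (0.0503+0.5945²/2)·0.2012) / 0.266665 = (-0.182102 + 0.045675) / 0.266665 = -0.511602
d₂ = d₁ − σ√T = -0.511602 − 0.266665 = -0.778267
e^{−rT} = 0.989931
N(−d₁) = 0.695535,  N(−d₂) = 0.781794
Put price V = K·e^{−rT}·N(−d₂) − S·N(−d₁) = 126.675539 − 94.891851 = 31.783688
ρ = −K·T·e^{−rT}·N(−d₂) = -25.487118

price = 31.783688
ρ = -25.487118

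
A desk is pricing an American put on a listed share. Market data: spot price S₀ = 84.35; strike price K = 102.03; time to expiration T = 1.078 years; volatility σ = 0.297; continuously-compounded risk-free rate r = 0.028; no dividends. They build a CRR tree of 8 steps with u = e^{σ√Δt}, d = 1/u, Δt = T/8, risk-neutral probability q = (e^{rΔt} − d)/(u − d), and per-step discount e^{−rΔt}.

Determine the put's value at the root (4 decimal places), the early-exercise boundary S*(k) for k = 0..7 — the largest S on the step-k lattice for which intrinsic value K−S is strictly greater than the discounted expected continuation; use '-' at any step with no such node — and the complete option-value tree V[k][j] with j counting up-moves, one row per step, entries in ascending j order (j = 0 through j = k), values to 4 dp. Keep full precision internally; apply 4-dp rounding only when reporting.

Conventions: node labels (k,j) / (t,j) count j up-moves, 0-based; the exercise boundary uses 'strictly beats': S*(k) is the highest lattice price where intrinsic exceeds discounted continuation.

Δt=0.13475  u=1.11519  d=0.89671  q=0.49007  discount=0.99623
step 8 (expiry): payoffs max(K−S,0) = 66.7687 58.1775 47.4930 34.2052 17.6800 0.0000 0.0000 0.0000 0.0000
step 7: (k=7,j=0): S=39.3230, K−S=62.7070, hold=62.3228 ⇒ V=62.7070 exercise | (k=7,j=1): S=48.9039, K−S=53.1261, hold=52.7419 ⇒ V=53.1261 exercise | (k=7,j=2): S=60.8191, K−S=41.2109, hold=40.8267 ⇒ V=41.2109 exercise | (k=7,j=3): S=75.6374, K−S=26.3926, hold=26.0083 ⇒ V=26.3926 exercise | (k=7,j=4): S=94.0662, K−S=7.9638, hold=8.9816 ⇒ V=8.9816 continue | (k=7,j=5): S=116.9850, K−S=0.0000, hold=0.0000 ⇒ V=0.0000 continue | (k=7,j=6): S=145.4879, K−S=0.0000, hold=0.0000 ⇒ V=0.0000 continue | (k=7,j=7): S=180.9355, K−S=0.0000, hold=0.0000 ⇒ V=0.0000 continue  boundary S*=75.6374
step 6: (k=6,j=0): S=43.8525, K−S=58.1775, hold=57.7932 ⇒ V=58.1775 exercise | (k=6,j=1): S=54.5370, K−S=47.4930, hold=47.1087 ⇒ V=47.4930 exercise | (k=6,j=2): S=67.8248, K−S=34.2052, hold=33.8210 ⇒ V=34.2052 exercise | (k=6,j=3): S=84.3500, K−S=17.6800, hold=17.7926 ⇒ V=17.7926 continue | (k=6,j=4): S=104.9015, K−S=0.0000, hold=4.5627 ⇒ V=4.5627 continue | (k=6,j=5): S=130.4604, K−S=0.0000, hold=0.0000 ⇒ V=0.0000 continue | (k=6,j=6): S=162.2465, K−S=0.0000, hold=0.0000 ⇒ V=0.0000 continue  boundary S*=67.8248
step 5: (k=5,j=0): S=48.9039, K−S=53.1261, hold=52.7419 ⇒ V=53.1261 exercise | (k=5,j=1): S=60.8191, K−S=41.2109, hold=40.8267 ⇒ V=41.2109 exercise | (k=5,j=2): S=75.6374, K−S=26.3926, hold=26.0633 ⇒ V=26.3926 exercise | (k=5,j=3): S=94.0662, K−S=7.9638, hold=11.2664 ⇒ V=11.2664 continue | (k=5,j=4): S=116.9850, K−S=0.0000, hold=2.3179 ⇒ V=2.3179 continue | (k=5,j=5): S=145.4879, K−S=0.0000, hold=0.0000 ⇒ V=0.0000 continue  boundary S*=75.6374
step 4: (k=4,j=0): S=54.5370, K−S=47.4930, hold=47.1087 ⇒ V=47.4930 exercise | (k=4,j=1): S=67.8248, K−S=34.2052, hold=33.8210 ⇒ V=34.2052 exercise | (k=4,j=2): S=84.3500, K−S=17.6800, hold=18.9082 ⇒ V=18.9082 continue | (k=4,j=3): S=104.9015, K−S=0.0000, hold=6.8551 ⇒ V=6.8551 continue | (k=4,j=4): S=130.4604, K−S=0.0000, hold=1.1775 ⇒ V=1.1775 continue  boundary S*=67.8248
step 3: (k=3,j=0): S=60.8191, K−S=41.2109, hold=40.8267 ⇒ V=41.2109 exercise | (k=3,j=1): S=75.6374, K−S=26.3926, hold=26.6080 ⇒ V=26.6080 continue | (k=3,j=2): S=94.0662, K−S=7.9638, hold=12.9523 ⇒ V=12.9523 continue | (k=3,j=3): S=116.9850, K−S=0.0000, hold=4.0573 ⇒ V=4.0573 continue  boundary S*=60.8191
step 2: (k=2,j=0): S=67.8248, K−S=34.2052, hold=33.9262 ⇒ V=34.2052 exercise | (k=2,j=1): S=84.3500, K−S=17.6800, hold=19.8407 ⇒ V=19.8407 continue | (k=2,j=2): S=104.9015, K−S=0.0000, hold=8.5607 ⇒ V=8.5607 continue  boundary S*=67.8248
step 1: (k=1,j=0): S=75.6374, K−S=26.3926, hold=27.0633 ⇒ V=27.0633 continue | (k=1,j=1): S=94.0662, K−S=7.9638, hold=14.2588 ⇒ V=14.2588 continue  boundary S*=-
step 0: (k=0,j=0): S=84.3500, K−S=17.6800, hold=20.7099 ⇒ V=20.7099 continue  boundary S*=-

price = 20.7099
boundary = - - 67.8248 60.8191 67.8248 75.6374 67.8248 75.6374
tree:
20.7099
27.0633 14.2588
34.2052 19.8407 8.5607
41.2109 26.6080 12.9523 4.0573
47.4930 34.2052 18.9082 6.8551 1.1775
53.1261 41.2109 26.3926 11.2664 2.3179 0.0000
58.1775 47.4930 34.2052 17.7926 4.5627 0.0000 0.0000
62.7070 53.1261 41.2109 26.3926 8.9816 0.0000 0.0000 0.0000
66.7687 58.1775 47.4930 34.2052 17.6800 0.0000 0.0000 0.0000 0.0000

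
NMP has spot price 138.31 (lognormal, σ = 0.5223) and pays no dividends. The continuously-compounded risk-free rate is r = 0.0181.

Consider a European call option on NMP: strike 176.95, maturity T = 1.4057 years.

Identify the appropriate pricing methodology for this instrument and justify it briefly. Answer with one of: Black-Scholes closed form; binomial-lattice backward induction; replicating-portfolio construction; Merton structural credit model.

framework: Black-Scholes closed form

Key observation: a European claim on NMP (strike 176.95) — a lognormal (GBM) underlying with constant rate and volatility — has an exact closed-form value; no lattice or capital structure is involved.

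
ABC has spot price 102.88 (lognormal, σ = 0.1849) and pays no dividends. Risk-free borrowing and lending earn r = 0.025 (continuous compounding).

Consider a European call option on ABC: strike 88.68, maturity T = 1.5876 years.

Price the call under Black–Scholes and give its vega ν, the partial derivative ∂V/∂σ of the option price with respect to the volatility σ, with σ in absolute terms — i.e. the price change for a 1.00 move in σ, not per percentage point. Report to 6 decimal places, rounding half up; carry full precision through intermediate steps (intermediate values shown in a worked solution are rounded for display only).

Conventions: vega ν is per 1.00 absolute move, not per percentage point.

σ√T = 0.1849·√1.5876 = 0.232974
d₁ = (ln(S/K) + (r+σ²/2)T) / (σ√T) = (ln(102.88/88.68) + (0.025+0.1849²/2)·1.5876) / 0.232974 = (0.148529 + 0.066828) / 0.232974 = 0.924383
d₂ = d₁ − σ√T = 0.924383 − 0.232974 = 0.691409
e^{−rT} = 0.961087
N(d₁) = 0.822357,  N(d₂) = 0.755346
Call price V = S·N(d₁) − K·e^{−rT}·N(d₂) = 84.604053 − 64.377543 = 20.226509
φ(d₁) = (1/√(2π))·e^{−d₁²/2} = 0.260232
ν = S·φ(d₁)·√T = 33.733589

price = 20.226509
ν = 33.733589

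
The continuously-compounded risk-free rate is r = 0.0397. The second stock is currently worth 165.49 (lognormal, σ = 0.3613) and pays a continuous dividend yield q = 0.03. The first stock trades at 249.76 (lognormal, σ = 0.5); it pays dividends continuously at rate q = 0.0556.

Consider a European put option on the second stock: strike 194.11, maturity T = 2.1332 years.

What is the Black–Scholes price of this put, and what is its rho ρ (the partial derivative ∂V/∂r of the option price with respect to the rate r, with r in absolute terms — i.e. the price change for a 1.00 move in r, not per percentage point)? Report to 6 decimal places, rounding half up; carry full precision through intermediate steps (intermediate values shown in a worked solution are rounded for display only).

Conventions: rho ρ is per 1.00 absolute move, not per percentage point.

σ√T = 0.3613·√2.1332 = 0.527696
d₁ = (ln(S/K) + (r−q+σ²/2)T) / (σ√T) = (ln(165.49/194.11) + (0.0397−0.03+0.3613²/2)·2.1332) / 0.527696 = (-0.159514 + 0.159924) / 0.527696 = 0.000776
d₂ = d₁ − σ√T = 0.000776 − 0.527696 = -0.526920
e^{−rT} = 0.918799
e^{−qT} = 0.938009
N(−d₁) = 0.499691,  N(−d₂) = 0.700876
Put price V = K·e^{−rT}·N(−d₂) − S·e^{−qT}·N(−d₁) = 124.999783 − 77.567500 = 47.432283
ρ = −K·T·e^{−rT}·N(−d₂) = -266.649537

price = 47.432283
ρ = -266.649537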